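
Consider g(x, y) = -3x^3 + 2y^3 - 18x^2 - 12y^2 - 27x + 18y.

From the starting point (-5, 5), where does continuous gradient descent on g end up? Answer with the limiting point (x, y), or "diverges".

(-3, 3)

g is separable, so gradient descent decouples: x follows -∂g/∂x, y follows -∂g/∂y.
∂g/∂x = -9(x + 1)(x + 3); at x=-5 this is -72, so x increases.
∂g/∂y = 6(y - 3)(y - 1); at y=5 this is 48, so y decreases.
x converges to its nearest critical value -3 (a local min of the x-part); y converges to 3. The iterate converges to (-3, 3).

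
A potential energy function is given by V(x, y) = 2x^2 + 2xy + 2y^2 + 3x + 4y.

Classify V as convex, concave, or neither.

convex

V is quadratic, so its Hessian is the constant matrix H = [[4, 2], [2, 4]].
det(H) = 12, tr(H) = 8.
det(H) > 0 and tr(H) > 0, so H is positive definite everywhere: convex.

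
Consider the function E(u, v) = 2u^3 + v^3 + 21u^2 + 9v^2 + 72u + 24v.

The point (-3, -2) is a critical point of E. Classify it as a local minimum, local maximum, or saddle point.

The mixed partial ∂²E/∂u∂v is 0, so the Hessian at any point is diag(E_uu, E_vv) = diag(6(2u + 7), 6(v + 3)).
At (-3, -2): H = diag(6, 6).
Both eigenvalues are positive, so H is positive definite: a local minimum.

local minimum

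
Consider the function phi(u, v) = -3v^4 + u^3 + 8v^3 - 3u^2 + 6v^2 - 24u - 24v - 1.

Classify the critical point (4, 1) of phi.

The mixed partial ∂²phi/∂u∂v is 0, so the Hessian at any point is diag(phi_uu, phi_vv) = diag(6(u - 1), 12(-3v^2 + 4v + 1)).
At (4, 1): H = diag(18, 24).
Both eigenvalues are positive, so H is positive definite: a local minimum.

local minimum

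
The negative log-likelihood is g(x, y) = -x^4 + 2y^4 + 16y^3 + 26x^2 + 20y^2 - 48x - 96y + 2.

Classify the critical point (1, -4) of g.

The mixed partial ∂²g/∂x∂y is 0, so the Hessian at any point is diag(g_xx, g_yy) = diag(4(-3x^2 + 13), 8(3y^2 + 12y + 5)).
At (1, -4): H = diag(40, 40).
Both eigenvalues are positive, so H is positive definite: a local minimum.

local minimum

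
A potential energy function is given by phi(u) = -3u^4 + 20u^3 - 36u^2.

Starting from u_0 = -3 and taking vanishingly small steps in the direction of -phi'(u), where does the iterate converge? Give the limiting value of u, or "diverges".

phi'(u) = -12u(u - 3)(u - 2), so phi'(-3) = 1080.
Gradient descent moves in the -phi' direction, i.e. u is decreasing.
There is no critical point below u=-3, and phi' keeps the same sign, so the iterate runs off to −∞.

diverges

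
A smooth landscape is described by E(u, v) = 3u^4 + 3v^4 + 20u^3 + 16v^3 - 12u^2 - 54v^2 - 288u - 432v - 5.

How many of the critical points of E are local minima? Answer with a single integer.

4

E separates as a function of u plus a function of v, so ∇E=0 decouples.
∂E/∂u = 12(u - 2)(u + 3)(u + 4) = 0 at u ∈ {-4, -3, 2}; ∂E/∂v = 12(v - 3)(v + 3)(v + 4) = 0 at v ∈ {-4, -3, 3}.
The Hessian is diagonal: diag(E_uu, E_vv). Second derivatives: E_uu(-4)=72, E_uu(-3)=-60, E_uu(2)=360; E_vv(-4)=84, E_vv(-3)=-72, E_vv(3)=504.
Local minima occur where both diagonal entries positive: (-4, -4), (-4, 3), (2, -4), (2, 3). Count: 4.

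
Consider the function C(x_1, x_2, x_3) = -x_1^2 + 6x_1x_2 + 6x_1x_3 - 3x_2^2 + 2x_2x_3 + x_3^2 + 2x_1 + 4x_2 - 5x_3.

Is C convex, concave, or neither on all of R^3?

neither

C is quadratic, so its Hessian is the constant matrix H = [[-2, 6, 6], [6, -6, 2], [6, 2, 2]].
Leading principal minors: -2, -24, 320.
Neither pattern holds ⇒ H is indefinite ⇒ neither convex nor concave.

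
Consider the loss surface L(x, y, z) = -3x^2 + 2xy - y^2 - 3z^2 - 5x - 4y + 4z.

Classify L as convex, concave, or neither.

L is quadratic, so its Hessian is the constant matrix H = [[-6, 2, 0], [2, -2, 0], [0, 0, -6]].
Leading principal minors: -6, 8, -48.
Signs alternate −, +, − ⇒ H ≺ 0 ⇒ concave.

concave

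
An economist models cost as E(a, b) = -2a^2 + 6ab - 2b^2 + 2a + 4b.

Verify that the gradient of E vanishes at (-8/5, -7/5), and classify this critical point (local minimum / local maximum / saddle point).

saddle point

∇E = (-4a + 6b + 2, 6a - 4b + 4); substituting (-8/5, -7/5) gives ∇E = (0, 0), so (-8/5, -7/5) is indeed a critical point.
The Hessian of E is constant: H = [[-4, 6], [6, -4]].
det(H) = (-4)·(-4) − 6² = -20.
Since det(H) < 0, H is indefinite and the critical point is a saddle point.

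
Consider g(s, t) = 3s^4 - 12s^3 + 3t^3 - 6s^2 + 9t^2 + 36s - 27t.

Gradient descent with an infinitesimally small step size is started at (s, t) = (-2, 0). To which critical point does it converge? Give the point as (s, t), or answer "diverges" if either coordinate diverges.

(-1, 1)

g is separable, so gradient descent decouples: s follows -∂g/∂s, t follows -∂g/∂t.
∂g/∂s = 12(s - 3)(s - 1)(s + 1); at s=-2 this is -180, so s increases.
∂g/∂t = 9(t - 1)(t + 3); at t=0 this is -27, so t increases.
s converges to its nearest critical value -1 (a local min of the s-part); t converges to 1. The iterate converges to (-1, 1).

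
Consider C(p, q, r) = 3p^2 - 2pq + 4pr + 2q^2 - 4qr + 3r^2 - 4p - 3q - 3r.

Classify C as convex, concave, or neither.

convex

C is quadratic, so its Hessian is the constant matrix H = [[6, -2, 4], [-2, 4, -4], [4, -4, 6]].
Leading principal minors: 6, 20, 24.
All positive ⇒ H ≻ 0 ⇒ convex.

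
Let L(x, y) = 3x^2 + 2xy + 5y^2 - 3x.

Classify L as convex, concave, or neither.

convex

L is quadratic, so its Hessian is the constant matrix H = [[6, 2], [2, 10]].
det(H) = 56, tr(H) = 16.
det(H) > 0 and tr(H) > 0, so H is positive definite everywhere: convex.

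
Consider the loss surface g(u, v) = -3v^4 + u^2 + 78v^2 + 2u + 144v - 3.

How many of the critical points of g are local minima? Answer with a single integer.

1

g separates as a function of u plus a function of v, so ∇g=0 decouples.
∂g/∂u = 2(u + 1) = 0 at u ∈ {-1}; ∂g/∂v = -12(v - 4)(v + 1)(v + 3) = 0 at v ∈ {-3, -1, 4}.
The Hessian is diagonal: diag(g_uu, g_vv). Second derivatives: g_uu(-1)=2; g_vv(-3)=-168, g_vv(-1)=120, g_vv(4)=-420.
Local minima occur where both diagonal entries positive: (-1, -1). Count: 1.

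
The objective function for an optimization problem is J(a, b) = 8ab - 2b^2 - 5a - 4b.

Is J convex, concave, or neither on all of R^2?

J is quadratic, so its Hessian is the constant matrix H = [[0, 8], [8, -4]].
det(H) = -64, tr(H) = -4.
det(H) < 0, so H is indefinite: neither convex nor concave.

neither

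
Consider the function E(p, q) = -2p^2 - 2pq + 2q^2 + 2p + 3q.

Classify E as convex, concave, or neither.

E is quadratic, so its Hessian is the constant matrix H = [[-4, -2], [-2, 4]].
det(H) = -20, tr(H) = 0.
det(H) < 0, so H is indefinite: neither convex nor concave.

neither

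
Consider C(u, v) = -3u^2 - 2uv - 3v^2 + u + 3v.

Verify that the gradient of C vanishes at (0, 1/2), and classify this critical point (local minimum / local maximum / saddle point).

∇C = (-6u - 2v + 1, -2u - 6v + 3); substituting (0, 1/2) gives ∇C = (0, 0), so (0, 1/2) is indeed a critical point.
The Hessian of C is constant: H = [[-6, -2], [-2, -6]].
det(H) = (-6)·(-6) − (-2)² = 32.
det(H) > 0 and tr(H) = -12 < 0, so H is negative definite and the point is a local maximum.

local maximum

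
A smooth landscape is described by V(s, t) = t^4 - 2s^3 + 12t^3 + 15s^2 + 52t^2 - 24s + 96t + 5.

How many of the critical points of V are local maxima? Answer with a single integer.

V separates as a function of s plus a function of t, so ∇V=0 decouples.
∂V/∂s = -6(s - 4)(s - 1) = 0 at s ∈ {1, 4}; ∂V/∂t = 4(t + 2)(t + 3)(t + 4) = 0 at t ∈ {-4, -3, -2}.
The Hessian is diagonal: diag(V_ss, V_tt). Second derivatives: V_ss(1)=18, V_ss(4)=-18; V_tt(-4)=8, V_tt(-3)=-4, V_tt(-2)=8.
Local maxima occur where both diagonal entries negative: (4, -3). Count: 1.

1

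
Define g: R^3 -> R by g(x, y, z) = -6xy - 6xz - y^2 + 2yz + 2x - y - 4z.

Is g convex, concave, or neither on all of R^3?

g is quadratic, so its Hessian is the constant matrix H = [[0, -6, -6], [-6, -2, 2], [-6, 2, 0]].
Leading principal minors: 0, -36, 216.
Neither pattern holds ⇒ H is indefinite ⇒ neither convex nor concave.

neither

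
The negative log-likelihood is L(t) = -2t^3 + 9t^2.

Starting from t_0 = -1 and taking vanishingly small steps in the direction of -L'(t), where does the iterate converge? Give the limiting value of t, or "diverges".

L'(t) = -6t(t - 3), so L'(-1) = -24.
Gradient descent moves in the -L' direction, i.e. t is increasing.
The nearest critical point in that direction is t = 0, where L'' = 18 > 0 (a local minimum). The iterate converges there.

0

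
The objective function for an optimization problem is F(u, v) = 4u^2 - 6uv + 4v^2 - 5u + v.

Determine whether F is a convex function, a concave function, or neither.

F is quadratic, so its Hessian is the constant matrix H = [[8, -6], [-6, 8]].
det(H) = 28, tr(H) = 16.
det(H) > 0 and tr(H) > 0, so H is positive definite everywhere: convex.

convex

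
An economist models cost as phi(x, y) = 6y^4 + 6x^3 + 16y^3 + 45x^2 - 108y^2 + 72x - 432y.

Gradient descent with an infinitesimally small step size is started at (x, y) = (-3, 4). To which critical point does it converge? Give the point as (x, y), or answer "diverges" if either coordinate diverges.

(-1, 3)

phi is separable, so gradient descent decouples: x follows -∂phi/∂x, y follows -∂phi/∂y.
∂phi/∂x = 18(x + 1)(x + 4); at x=-3 this is -36, so x increases.
∂phi/∂y = 24(y - 3)(y + 2)(y + 3); at y=4 this is 1008, so y decreases.
x converges to its nearest critical value -1 (a local min of the x-part); y converges to 3. The iterate converges to (-1, 3).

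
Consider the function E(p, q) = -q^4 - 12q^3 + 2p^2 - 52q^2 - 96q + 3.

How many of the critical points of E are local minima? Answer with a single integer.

1

E separates as a function of p plus a function of q, so ∇E=0 decouples.
∂E/∂p = 4p = 0 at p ∈ {0}; ∂E/∂q = -4(q + 2)(q + 3)(q + 4) = 0 at q ∈ {-4, -3, -2}.
The Hessian is diagonal: diag(E_pp, E_qq). Second derivatives: E_pp(0)=4; E_qq(-4)=-8, E_qq(-3)=4, E_qq(-2)=-8.
Local minima occur where both diagonal entries positive: (0, -3). Count: 1.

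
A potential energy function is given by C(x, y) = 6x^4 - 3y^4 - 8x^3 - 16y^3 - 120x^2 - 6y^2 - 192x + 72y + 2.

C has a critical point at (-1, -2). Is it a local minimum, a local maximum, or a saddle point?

saddle point

The mixed partial ∂²C/∂x∂y is 0, so the Hessian at any point is diag(C_xx, C_yy) = diag(24(3x^2 - 2x - 10), -12(3y^2 + 8y + 1)).
At (-1, -2): H = diag(-120, 36).
The eigenvalues have opposite signs, so H is indefinite: a saddle point.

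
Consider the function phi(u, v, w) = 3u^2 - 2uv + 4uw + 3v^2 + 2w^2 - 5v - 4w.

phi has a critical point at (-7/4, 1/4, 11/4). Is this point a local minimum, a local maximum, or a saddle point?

The Hessian is constant: H = [[6, -2, 4], [-2, 6, 0], [4, 0, 4]].
Leading principal minors: Δ₁ = 6, Δ₂ = 32, Δ₃ = 32.
All leading minors are positive, so H is positive definite: a local minimum.

local minimum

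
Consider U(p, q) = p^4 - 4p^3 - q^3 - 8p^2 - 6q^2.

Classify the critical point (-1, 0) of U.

saddle point

The mixed partial ∂²U/∂p∂q is 0, so the Hessian at any point is diag(U_pp, U_qq) = diag(4(3p^2 - 6p - 4), -6(q + 2)).
At (-1, 0): H = diag(20, -12).
The eigenvalues have opposite signs, so H is indefinite: a saddle point.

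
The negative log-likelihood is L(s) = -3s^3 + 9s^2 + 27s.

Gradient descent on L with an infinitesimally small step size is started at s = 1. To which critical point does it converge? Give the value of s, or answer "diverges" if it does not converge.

-1

L'(s) = -9(s - 3)(s + 1), so L'(1) = 36.
Gradient descent moves in the -L' direction, i.e. s is decreasing.
The nearest critical point in that direction is s = -1, where L'' = 36 > 0 (a local minimum). The iterate converges there.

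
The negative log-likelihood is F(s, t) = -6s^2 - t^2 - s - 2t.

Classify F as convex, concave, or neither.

F is quadratic, so its Hessian is the constant matrix H = [[-12, 0], [0, -2]].
det(H) = 24, tr(H) = -14.
det(H) > 0 and tr(H) < 0, so H is negative definite everywhere: concave.

concave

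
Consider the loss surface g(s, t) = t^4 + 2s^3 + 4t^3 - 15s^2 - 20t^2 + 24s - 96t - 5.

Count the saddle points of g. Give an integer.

g separates as a function of s plus a function of t, so ∇g=0 decouples.
∂g/∂s = 6(s - 4)(s - 1) = 0 at s ∈ {1, 4}; ∂g/∂t = 4(t - 3)(t + 2)(t + 4) = 0 at t ∈ {-4, -2, 3}.
The Hessian is diagonal: diag(g_ss, g_tt). Second derivatives: g_ss(1)=-18, g_ss(4)=18; g_tt(-4)=56, g_tt(-2)=-40, g_tt(3)=140.
Saddle points occur where the two diagonal entries have opposite signs: (1, -4), (1, 3), (4, -2). Count: 3.

3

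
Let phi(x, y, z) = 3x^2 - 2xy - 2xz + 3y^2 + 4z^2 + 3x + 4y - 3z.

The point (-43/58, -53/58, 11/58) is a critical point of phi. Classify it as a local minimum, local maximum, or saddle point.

local minimum

The Hessian is constant: H = [[6, -2, -2], [-2, 6, 0], [-2, 0, 8]].
Leading principal minors: Δ₁ = 6, Δ₂ = 32, Δ₃ = 232.
All leading minors are positive, so H is positive definite: a local minimum.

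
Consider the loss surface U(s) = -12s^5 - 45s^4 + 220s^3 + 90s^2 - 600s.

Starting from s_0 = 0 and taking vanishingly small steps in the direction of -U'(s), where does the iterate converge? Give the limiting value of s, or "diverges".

U'(s) = -60(s - 2)(s - 1)(s + 1)(s + 5), so U'(0) = -600.
Gradient descent moves in the -U' direction, i.e. s is increasing.
The nearest critical point in that direction is s = 1, where U'' = 720 > 0 (a local minimum). The iterate converges there.

1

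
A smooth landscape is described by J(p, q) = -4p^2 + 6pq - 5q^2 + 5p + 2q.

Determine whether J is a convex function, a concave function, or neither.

concave

J is quadratic, so its Hessian is the constant matrix H = [[-8, 6], [6, -10]].
det(H) = 44, tr(H) = -18.
det(H) > 0 and tr(H) < 0, so H is negative definite everywhere: concave.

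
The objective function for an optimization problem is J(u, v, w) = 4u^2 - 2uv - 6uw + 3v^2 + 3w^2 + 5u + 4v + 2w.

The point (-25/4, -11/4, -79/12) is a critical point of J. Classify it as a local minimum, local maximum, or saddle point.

local minimum

The Hessian is constant: H = [[8, -2, -6], [-2, 6, 0], [-6, 0, 6]].
Leading principal minors: Δ₁ = 8, Δ₂ = 44, Δ₃ = 48.
All leading minors are positive, so H is positive definite: a local minimum.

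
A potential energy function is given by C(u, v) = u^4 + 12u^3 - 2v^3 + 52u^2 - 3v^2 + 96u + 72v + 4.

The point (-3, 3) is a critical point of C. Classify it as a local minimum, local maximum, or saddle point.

local maximum

The mixed partial ∂²C/∂u∂v is 0, so the Hessian at any point is diag(C_uu, C_vv) = diag(4(3u^2 + 18u + 26), -6(2v + 1)).
At (-3, 3): H = diag(-4, -42).
Both eigenvalues are negative, so H is negative definite: a local maximum.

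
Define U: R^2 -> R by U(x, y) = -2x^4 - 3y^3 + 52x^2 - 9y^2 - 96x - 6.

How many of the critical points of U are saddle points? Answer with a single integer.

U separates as a function of x plus a function of y, so ∇U=0 decouples.
∂U/∂x = -8(x - 3)(x - 1)(x + 4) = 0 at x ∈ {-4, 1, 3}; ∂U/∂y = -9y(y + 2) = 0 at y ∈ {-2, 0}.
The Hessian is diagonal: diag(U_xx, U_yy). Second derivatives: U_xx(-4)=-280, U_xx(1)=80, U_xx(3)=-112; U_yy(-2)=18, U_yy(0)=-18.
Saddle points occur where the two diagonal entries have opposite signs: (-4, -2), (1, 0), (3, -2). Count: 3.

3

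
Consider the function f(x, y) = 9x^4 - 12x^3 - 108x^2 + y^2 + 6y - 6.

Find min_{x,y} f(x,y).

f(x,y) separates as P(x) + Q(y) − 6, so its minimum is min P + min Q − 6.
P'(x) = 36x(x - 3)(x + 2) vanishes at x ∈ {-2, 0, 3}; Q'(y) = 2y + 6 vanishes at y ∈ {-3}.
Local minima of P (where P''>0): P(-2)=-192, P(3)=-567. Local minima of Q: Q(-3)=-9.
So the global minimum of f is P(3) + Q(-3) − 6 = -567 − 9 − 6 = -582, attained at (3, -3).

-582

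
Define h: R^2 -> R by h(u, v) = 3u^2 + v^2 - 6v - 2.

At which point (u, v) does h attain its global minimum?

(0, 3)

h(u,v) separates as P(u) + Q(v) − 2, so its minimum is min P + min Q − 2.
P'(u) = 6u vanishes at u ∈ {0}; Q'(v) = 2v - 6 vanishes at v ∈ {3}.
Local minima of P (where P''>0): P(0)=0. Local minima of Q: Q(3)=-9.
So the global minimum of h is P(0) + Q(3) − 2 = 0 − 9 − 2 = -11, attained at (0, 3).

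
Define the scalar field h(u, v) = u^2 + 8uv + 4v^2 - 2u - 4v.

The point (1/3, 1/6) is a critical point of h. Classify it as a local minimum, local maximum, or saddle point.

saddle point

The Hessian of h is constant: H = [[2, 8], [8, 8]].
det(H) = 2·8 − 8² = -48.
Since det(H) < 0, H is indefinite and the critical point is a saddle point.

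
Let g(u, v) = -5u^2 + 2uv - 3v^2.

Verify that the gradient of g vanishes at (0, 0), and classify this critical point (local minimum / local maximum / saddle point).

∇g = (-10u + 2v, 2u - 6v); substituting (0, 0) gives ∇g = (0, 0), so (0, 0) is indeed a critical point.
The Hessian of g is constant: H = [[-10, 2], [2, -6]].
det(H) = (-10)·(-6) − 2² = 56.
det(H) > 0 and tr(H) = -16 < 0, so H is negative definite and the point is a local maximum.

local maximum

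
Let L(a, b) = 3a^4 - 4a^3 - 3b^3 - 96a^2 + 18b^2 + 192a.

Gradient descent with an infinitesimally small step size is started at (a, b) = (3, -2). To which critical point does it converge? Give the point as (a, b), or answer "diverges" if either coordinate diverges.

L is separable, so gradient descent decouples: a follows -∂L/∂a, b follows -∂L/∂b.
∂L/∂a = 12(a - 4)(a - 1)(a + 4); at a=3 this is -168, so a increases.
∂L/∂b = -9b(b - 4); at b=-2 this is -108, so b increases.
a converges to its nearest critical value 4 (a local min of the a-part); b converges to 0. The iterate converges to (4, 0).

(4, 0)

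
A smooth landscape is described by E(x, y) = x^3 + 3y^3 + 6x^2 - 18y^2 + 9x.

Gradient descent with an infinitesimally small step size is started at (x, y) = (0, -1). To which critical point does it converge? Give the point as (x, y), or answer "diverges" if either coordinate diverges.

diverges

E is separable, so gradient descent decouples: x follows -∂E/∂x, y follows -∂E/∂y.
∂E/∂x = 3(x + 1)(x + 3); at x=0 this is 9, so x decreases.
∂E/∂y = 9y(y - 4); at y=-1 this is 45, so y decreases.
The y-coordinate has no critical point in that direction and runs off to infinity.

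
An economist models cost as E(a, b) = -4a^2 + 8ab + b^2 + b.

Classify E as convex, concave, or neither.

neither

E is quadratic, so its Hessian is the constant matrix H = [[-8, 8], [8, 2]].
det(H) = -80, tr(H) = -6.
det(H) < 0, so H is indefinite: neither convex nor concave.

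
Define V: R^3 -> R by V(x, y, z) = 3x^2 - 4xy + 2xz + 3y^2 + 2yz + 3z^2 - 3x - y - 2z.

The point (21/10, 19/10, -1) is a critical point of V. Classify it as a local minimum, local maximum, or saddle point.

The Hessian is constant: H = [[6, -4, 2], [-4, 6, 2], [2, 2, 6]].
Leading principal minors: Δ₁ = 6, Δ₂ = 20, Δ₃ = 40.
All leading minors are positive, so H is positive definite: a local minimum.

local minimum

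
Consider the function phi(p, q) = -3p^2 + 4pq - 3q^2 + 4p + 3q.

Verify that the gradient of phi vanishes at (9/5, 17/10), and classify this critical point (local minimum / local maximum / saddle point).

local maximum

∇phi = (-6p + 4q + 4, 4p - 6q + 3); substituting (9/5, 17/10) gives ∇phi = (0, 0), so (9/5, 17/10) is indeed a critical point.
The Hessian of phi is constant: H = [[-6, 4], [4, -6]].
det(H) = (-6)·(-6) − 4² = 20.
det(H) > 0 and tr(H) = -12 < 0, so H is negative definite and the point is a local maximum.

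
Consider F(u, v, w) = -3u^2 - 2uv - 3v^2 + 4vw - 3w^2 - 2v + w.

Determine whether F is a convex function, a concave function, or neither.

F is quadratic, so its Hessian is the constant matrix H = [[-6, -2, 0], [-2, -6, 4], [0, 4, -6]].
Leading principal minors: -6, 32, -96.
Signs alternate −, +, − ⇒ H ≺ 0 ⇒ concave.

concave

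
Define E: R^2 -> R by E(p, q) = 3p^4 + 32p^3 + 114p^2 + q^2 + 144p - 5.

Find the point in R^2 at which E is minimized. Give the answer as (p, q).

(-1, 0)

E(p,q) separates as A(p) + B(q) − 5, so its minimum is min A + min B − 5.
A'(p) = 12(p + 1)(p + 3)(p + 4) vanishes at p ∈ {-4, -3, -1}; B'(q) = 2q vanishes at q ∈ {0}.
Local minima of A (where A''>0): A(-4)=-32, A(-1)=-59. Local minima of B: B(0)=0.
So the global minimum of E is A(-1) + B(0) − 5 = -59 + 0 − 5 = -64, attained at (-1, 0).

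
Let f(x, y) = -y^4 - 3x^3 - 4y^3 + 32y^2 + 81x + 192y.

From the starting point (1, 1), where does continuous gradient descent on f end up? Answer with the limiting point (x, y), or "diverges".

(-3, -3)

f is separable, so gradient descent decouples: x follows -∂f/∂x, y follows -∂f/∂y.
∂f/∂x = -9(x - 3)(x + 3); at x=1 this is 72, so x decreases.
∂f/∂y = -4(y - 4)(y + 3)(y + 4); at y=1 this is 240, so y decreases.
x converges to its nearest critical value -3 (a local min of the x-part); y converges to -3. The iterate converges to (-3, -3).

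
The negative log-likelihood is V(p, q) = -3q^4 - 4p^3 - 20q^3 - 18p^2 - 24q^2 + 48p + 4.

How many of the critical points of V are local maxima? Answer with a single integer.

2

V separates as a function of p plus a function of q, so ∇V=0 decouples.
∂V/∂p = -12(p - 1)(p + 4) = 0 at p ∈ {-4, 1}; ∂V/∂q = -12q(q + 1)(q + 4) = 0 at q ∈ {-4, -1, 0}.
The Hessian is diagonal: diag(V_pp, V_qq). Second derivatives: V_pp(-4)=60, V_pp(1)=-60; V_qq(-4)=-144, V_qq(-1)=36, V_qq(0)=-48.
Local maxima occur where both diagonal entries negative: (1, -4), (1, 0). Count: 2.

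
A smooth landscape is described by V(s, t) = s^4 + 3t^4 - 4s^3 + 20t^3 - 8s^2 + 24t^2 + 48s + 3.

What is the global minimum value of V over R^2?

V(s,t) separates as P(s) + Q(t) + 3, so its minimum is min P + min Q + 3.
P'(s) = 4(s - 3)(s - 2)(s + 2) vanishes at s ∈ {-2, 2, 3}; Q'(t) = 12t(t + 1)(t + 4) vanishes at t ∈ {-4, -1, 0}.
Local minima of P (where P''>0): P(-2)=-80, P(3)=45. Local minima of Q: Q(-4)=-128, Q(0)=0.
So the global minimum of V is P(-2) + Q(-4) + 3 = -80 − 128 + 3 = -205, attained at (-2, -4).

-205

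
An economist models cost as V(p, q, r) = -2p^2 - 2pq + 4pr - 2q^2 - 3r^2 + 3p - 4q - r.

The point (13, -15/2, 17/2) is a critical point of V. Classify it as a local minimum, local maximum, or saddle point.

local maximum

The Hessian is constant: H = [[-4, -2, 4], [-2, -4, 0], [4, 0, -6]].
Leading principal minors: Δ₁ = -4, Δ₂ = 12, Δ₃ = -8.
The minors alternate sign starting negative (−, +, −), so H is negative definite: a local maximum.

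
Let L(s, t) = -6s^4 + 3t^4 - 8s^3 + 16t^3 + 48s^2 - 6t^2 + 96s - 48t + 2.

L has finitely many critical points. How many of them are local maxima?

L separates as a function of s plus a function of t, so ∇L=0 decouples.
∂L/∂s = -24(s - 2)(s + 1)(s + 2) = 0 at s ∈ {-2, -1, 2}; ∂L/∂t = 12(t - 1)(t + 1)(t + 4) = 0 at t ∈ {-4, -1, 1}.
The Hessian is diagonal: diag(L_ss, L_tt). Second derivatives: L_ss(-2)=-96, L_ss(-1)=72, L_ss(2)=-288; L_tt(-4)=180, L_tt(-1)=-72, L_tt(1)=120.
Local maxima occur where both diagonal entries negative: (-2, -1), (2, -1). Count: 2.

2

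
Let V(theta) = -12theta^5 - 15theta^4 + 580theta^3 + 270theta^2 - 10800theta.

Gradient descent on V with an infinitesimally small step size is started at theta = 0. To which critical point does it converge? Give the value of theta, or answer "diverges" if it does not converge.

V'(theta) = -60(theta - 4)(theta - 3)(theta + 3)(theta + 5), so V'(0) = -10800.
Gradient descent moves in the -V' direction, i.e. theta is increasing.
The nearest critical point in that direction is theta = 3, where V'' = 2880 > 0 (a local minimum). The iterate converges there.

3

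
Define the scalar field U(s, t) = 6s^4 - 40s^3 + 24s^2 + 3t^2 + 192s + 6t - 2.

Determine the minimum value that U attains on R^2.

-127

U(s,t) separates as P(s) + Q(t) − 2, so its minimum is min P + min Q − 2.
P'(s) = 24(s - 4)(s - 2)(s + 1) vanishes at s ∈ {-1, 2, 4}; Q'(t) = 6(t + 1) vanishes at t ∈ {-1}.
Local minima of P (where P''>0): P(-1)=-122, P(4)=128. Local minima of Q: Q(-1)=-3.
So the global minimum of U is P(-1) + Q(-1) − 2 = -122 − 3 − 2 = -127, attained at (-1, -1).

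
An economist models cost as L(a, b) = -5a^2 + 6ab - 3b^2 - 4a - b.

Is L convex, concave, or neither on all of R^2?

L is quadratic, so its Hessian is the constant matrix H = [[-10, 6], [6, -6]].
det(H) = 24, tr(H) = -16.
det(H) > 0 and tr(H) < 0, so H is negative definite everywhere: concave.

concave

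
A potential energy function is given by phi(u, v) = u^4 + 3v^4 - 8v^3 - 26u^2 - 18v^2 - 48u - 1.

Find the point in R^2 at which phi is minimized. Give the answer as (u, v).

(4, 3)

phi(u,v) separates as P(u) + Q(v) − 1, so its minimum is min P + min Q − 1.
P'(u) = 4(u - 4)(u + 1)(u + 3) vanishes at u ∈ {-3, -1, 4}; Q'(v) = 12v(v - 3)(v + 1) vanishes at v ∈ {-1, 0, 3}.
Local minima of P (where P''>0): P(-3)=-9, P(4)=-352. Local minima of Q: Q(-1)=-7, Q(3)=-135.
So the global minimum of phi is P(4) + Q(3) − 1 = -352 − 135 − 1 = -488, attained at (4, 3).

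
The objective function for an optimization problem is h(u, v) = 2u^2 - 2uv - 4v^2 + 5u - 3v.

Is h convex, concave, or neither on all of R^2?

neither

h is quadratic, so its Hessian is the constant matrix H = [[4, -2], [-2, -8]].
det(H) = -36, tr(H) = -4.
det(H) < 0, so H is indefinite: neither convex nor concave.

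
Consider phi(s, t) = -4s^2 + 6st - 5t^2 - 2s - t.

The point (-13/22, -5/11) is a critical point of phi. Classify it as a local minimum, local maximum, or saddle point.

The Hessian of phi is constant: H = [[-8, 6], [6, -10]].
det(H) = (-8)·(-10) − 6² = 44.
det(H) > 0 and tr(H) = -18 < 0, so H is negative definite and the point is a local maximum.

local maximum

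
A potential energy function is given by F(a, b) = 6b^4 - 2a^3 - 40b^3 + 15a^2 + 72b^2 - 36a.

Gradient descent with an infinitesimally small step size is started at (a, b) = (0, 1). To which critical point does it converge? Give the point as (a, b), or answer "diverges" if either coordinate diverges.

F is separable, so gradient descent decouples: a follows -∂F/∂a, b follows -∂F/∂b.
∂F/∂a = -6(a - 3)(a - 2); at a=0 this is -36, so a increases.
∂F/∂b = 24b(b - 3)(b - 2); at b=1 this is 48, so b decreases.
a converges to its nearest critical value 2 (a local min of the a-part); b converges to 0. The iterate converges to (2, 0).

(2, 0)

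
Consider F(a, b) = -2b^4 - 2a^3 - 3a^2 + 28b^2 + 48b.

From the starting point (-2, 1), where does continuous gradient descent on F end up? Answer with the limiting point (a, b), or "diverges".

F is separable, so gradient descent decouples: a follows -∂F/∂a, b follows -∂F/∂b.
∂F/∂a = -6a(a + 1); at a=-2 this is -12, so a increases.
∂F/∂b = -8(b - 3)(b + 1)(b + 2); at b=1 this is 96, so b decreases.
a converges to its nearest critical value -1 (a local min of the a-part); b converges to -1. The iterate converges to (-1, -1).

(-1, -1)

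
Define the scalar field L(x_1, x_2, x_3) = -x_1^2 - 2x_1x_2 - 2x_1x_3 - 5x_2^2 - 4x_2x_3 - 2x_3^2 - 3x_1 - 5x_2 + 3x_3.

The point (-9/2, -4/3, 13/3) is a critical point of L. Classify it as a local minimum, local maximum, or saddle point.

local maximum

The Hessian is constant: H = [[-2, -2, -2], [-2, -10, -4], [-2, -4, -4]].
Leading principal minors: Δ₁ = -2, Δ₂ = 16, Δ₃ = -24.
The minors alternate sign starting negative (−, +, −), so H is negative definite: a local maximum.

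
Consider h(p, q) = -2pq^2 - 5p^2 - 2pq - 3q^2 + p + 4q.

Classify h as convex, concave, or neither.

The term -2pq^2 is cubic, so the Hessian is not constant.
∂²h/∂q² = -4p - 6, which takes both signs as p varies (negative for sufficiently large p). A diagonal entry of the Hessian changing sign means the Hessian is neither positive- nor negative-semidefinite on all of R^2.

neither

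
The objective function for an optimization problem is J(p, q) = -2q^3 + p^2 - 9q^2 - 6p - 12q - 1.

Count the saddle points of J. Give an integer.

1

J separates as a function of p plus a function of q, so ∇J=0 decouples.
∂J/∂p = 2(p - 3) = 0 at p ∈ {3}; ∂J/∂q = -6(q + 1)(q + 2) = 0 at q ∈ {-2, -1}.
The Hessian is diagonal: diag(J_pp, J_qq). Second derivatives: J_pp(3)=2; J_qq(-2)=6, J_qq(-1)=-6.
Saddle points occur where the two diagonal entries have opposite signs: (3, -1). Count: 1.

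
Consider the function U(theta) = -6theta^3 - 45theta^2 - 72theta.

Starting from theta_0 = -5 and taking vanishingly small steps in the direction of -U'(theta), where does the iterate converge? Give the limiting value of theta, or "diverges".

U'(theta) = -18(theta + 1)(theta + 4), so U'(-5) = -72.
Gradient descent moves in the -U' direction, i.e. theta is increasing.
The nearest critical point in that direction is theta = -4, where U'' = 54 > 0 (a local minimum). The iterate converges there.

-4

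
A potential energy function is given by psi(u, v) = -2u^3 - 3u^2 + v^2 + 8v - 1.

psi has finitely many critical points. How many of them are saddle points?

psi separates as a function of u plus a function of v, so ∇psi=0 decouples.
∂psi/∂u = -6u(u + 1) = 0 at u ∈ {-1, 0}; ∂psi/∂v = 2(v + 4) = 0 at v ∈ {-4}.
The Hessian is diagonal: diag(psi_uu, psi_vv). Second derivatives: psi_uu(-1)=6, psi_uu(0)=-6; psi_vv(-4)=2.
Saddle points occur where the two diagonal entries have opposite signs: (0, -4). Count: 1.

1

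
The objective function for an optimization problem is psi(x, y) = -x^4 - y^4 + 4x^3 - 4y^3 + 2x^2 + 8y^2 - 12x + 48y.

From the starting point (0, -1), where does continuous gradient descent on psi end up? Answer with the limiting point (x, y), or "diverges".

psi is separable, so gradient descent decouples: x follows -∂psi/∂x, y follows -∂psi/∂y.
∂psi/∂x = -4(x - 3)(x - 1)(x + 1); at x=0 this is -12, so x increases.
∂psi/∂y = -4(y - 2)(y + 2)(y + 3); at y=-1 this is 24, so y decreases.
x converges to its nearest critical value 1 (a local min of the x-part); y converges to -2. The iterate converges to (1, -2).

(1, -2)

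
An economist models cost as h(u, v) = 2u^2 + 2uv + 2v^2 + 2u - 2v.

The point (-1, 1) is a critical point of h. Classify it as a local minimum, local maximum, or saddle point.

The Hessian of h is constant: H = [[4, 2], [2, 4]].
det(H) = 4·4 − 2² = 12.
det(H) > 0 and tr(H) = 8 > 0, so H is positive definite and the point is a local minimum.

local minimum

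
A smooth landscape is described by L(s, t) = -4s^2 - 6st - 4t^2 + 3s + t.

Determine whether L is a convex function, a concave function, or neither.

L is quadratic, so its Hessian is the constant matrix H = [[-8, -6], [-6, -8]].
det(H) = 28, tr(H) = -16.
det(H) > 0 and tr(H) < 0, so H is negative definite everywhere: concave.

concave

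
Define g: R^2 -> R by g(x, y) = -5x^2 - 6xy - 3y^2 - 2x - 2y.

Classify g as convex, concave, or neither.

g is quadratic, so its Hessian is the constant matrix H = [[-10, -6], [-6, -6]].
det(H) = 24, tr(H) = -16.
det(H) > 0 and tr(H) < 0, so H is negative definite everywhere: concave.

concave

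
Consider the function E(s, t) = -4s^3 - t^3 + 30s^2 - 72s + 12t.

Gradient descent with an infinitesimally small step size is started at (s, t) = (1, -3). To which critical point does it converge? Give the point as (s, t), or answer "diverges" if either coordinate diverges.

(2, -2)

E is separable, so gradient descent decouples: s follows -∂E/∂s, t follows -∂E/∂t.
∂E/∂s = -12(s - 3)(s - 2); at s=1 this is -24, so s increases.
∂E/∂t = -3(t - 2)(t + 2); at t=-3 this is -15, so t increases.
s converges to its nearest critical value 2 (a local min of the s-part); t converges to -2. The iterate converges to (2, -2).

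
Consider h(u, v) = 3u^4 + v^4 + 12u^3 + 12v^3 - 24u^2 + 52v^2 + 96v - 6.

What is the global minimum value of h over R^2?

-454

h(u,v) separates as P(u) + Q(v) − 6, so its minimum is min P + min Q − 6.
P'(u) = 12u(u - 1)(u + 4) vanishes at u ∈ {-4, 0, 1}; Q'(v) = 4(v + 2)(v + 3)(v + 4) vanishes at v ∈ {-4, -3, -2}.
Local minima of P (where P''>0): P(-4)=-384, P(1)=-9. Local minima of Q: Q(-4)=-64, Q(-2)=-64.
So the global minimum of h is P(-4) + Q(-4) − 6 = -384 − 64 − 6 = -454, attained at (-4, -4).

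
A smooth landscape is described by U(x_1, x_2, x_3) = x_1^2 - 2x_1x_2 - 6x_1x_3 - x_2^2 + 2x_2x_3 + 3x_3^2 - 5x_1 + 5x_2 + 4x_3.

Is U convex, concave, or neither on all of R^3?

U is quadratic, so its Hessian is the constant matrix H = [[2, -2, -6], [-2, -2, 2], [-6, 2, 6]].
Leading principal minors: 2, -8, 64.
Neither pattern holds ⇒ H is indefinite ⇒ neither convex nor concave.

neither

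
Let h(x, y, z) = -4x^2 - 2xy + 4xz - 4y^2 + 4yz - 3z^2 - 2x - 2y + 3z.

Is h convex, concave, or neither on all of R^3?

h is quadratic, so its Hessian is the constant matrix H = [[-8, -2, 4], [-2, -8, 4], [4, 4, -6]].
Leading principal minors: -8, 60, -168.
Signs alternate −, +, − ⇒ H ≺ 0 ⇒ concave.

concave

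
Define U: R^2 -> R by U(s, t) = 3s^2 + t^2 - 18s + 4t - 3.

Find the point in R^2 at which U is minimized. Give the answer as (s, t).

(3, -2)

U(s,t) separates as P(s) + Q(t) − 3, so its minimum is min P + min Q − 3.
P'(s) = 6s - 18 vanishes at s ∈ {3}; Q'(t) = 2(t + 2) vanishes at t ∈ {-2}.
Local minima of P (where P''>0): P(3)=-27. Local minima of Q: Q(-2)=-4.
So the global minimum of U is P(3) + Q(-2) − 3 = -27 − 4 − 3 = -34, attained at (3, -2).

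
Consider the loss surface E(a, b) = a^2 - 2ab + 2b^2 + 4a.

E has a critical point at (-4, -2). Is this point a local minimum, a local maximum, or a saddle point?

The Hessian of E is constant: H = [[2, -2], [-2, 4]].
det(H) = 2·4 − (-2)² = 4.
det(H) > 0 and tr(H) = 6 > 0, so H is positive definite and the point is a local minimum.

local minimum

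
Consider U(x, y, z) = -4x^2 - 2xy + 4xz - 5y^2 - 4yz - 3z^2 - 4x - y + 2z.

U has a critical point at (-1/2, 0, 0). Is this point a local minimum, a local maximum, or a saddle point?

local maximum

The Hessian is constant: H = [[-8, -2, 4], [-2, -10, -4], [4, -4, -6]].
Leading principal minors: Δ₁ = -8, Δ₂ = 76, Δ₃ = -104.
The minors alternate sign starting negative (−, +, −), so H is negative definite: a local maximum.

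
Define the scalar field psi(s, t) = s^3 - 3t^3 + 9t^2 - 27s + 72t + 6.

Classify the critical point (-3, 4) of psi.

The mixed partial ∂²psi/∂s∂t is 0, so the Hessian at any point is diag(psi_ss, psi_tt) = diag(6s, 18(-t + 1)).
At (-3, 4): H = diag(-18, -54).
Both eigenvalues are negative, so H is negative definite: a local maximum.

local maximum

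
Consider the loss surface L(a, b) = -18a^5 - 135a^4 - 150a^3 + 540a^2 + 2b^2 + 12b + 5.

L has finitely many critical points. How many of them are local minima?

L separates as a function of a plus a function of b, so ∇L=0 decouples.
∂L/∂a = -90a(a - 1)(a + 3)(a + 4) = 0 at a ∈ {-4, -3, 0, 1}; ∂L/∂b = 4(b + 3) = 0 at b ∈ {-3}.
The Hessian is diagonal: diag(L_aa, L_bb). Second derivatives: L_aa(-4)=1800, L_aa(-3)=-1080, L_aa(0)=1080, L_aa(1)=-1800; L_bb(-3)=4.
Local minima occur where both diagonal entries positive: (-4, -3), (0, -3). Count: 2.

2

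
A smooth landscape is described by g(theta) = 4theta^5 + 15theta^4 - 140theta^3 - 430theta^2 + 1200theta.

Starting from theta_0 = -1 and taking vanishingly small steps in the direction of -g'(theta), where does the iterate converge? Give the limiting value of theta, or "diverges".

g'(theta) = 20(theta - 4)(theta - 1)(theta + 3)(theta + 5), so g'(-1) = 1600.
Gradient descent moves in the -g' direction, i.e. theta is decreasing.
The nearest critical point in that direction is theta = -3, where g'' = 1120 > 0 (a local minimum). The iterate converges there.

-3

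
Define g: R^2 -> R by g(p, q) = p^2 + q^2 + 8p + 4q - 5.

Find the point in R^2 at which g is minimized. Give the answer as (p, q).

(-4, -2)

g(p,q) separates as A(p) + B(q) − 5, so its minimum is min A + min B − 5.
A'(p) = 2p + 8 vanishes at p ∈ {-4}; B'(q) = 2q + 4 vanishes at q ∈ {-2}.
Local minima of A (where A''>0): A(-4)=-16. Local minima of B: B(-2)=-4.
So the global minimum of g is A(-4) + B(-2) − 5 = -16 − 4 − 5 = -25, attained at (-4, -2).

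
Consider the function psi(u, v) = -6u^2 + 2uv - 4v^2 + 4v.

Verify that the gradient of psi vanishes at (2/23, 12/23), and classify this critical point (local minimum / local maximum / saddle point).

local maximum

∇psi = (-12u + 2v, 2u - 8v + 4); substituting (2/23, 12/23) gives ∇psi = (0, 0), so (2/23, 12/23) is indeed a critical point.
The Hessian of psi is constant: H = [[-12, 2], [2, -8]].
det(H) = (-12)·(-8) − 2² = 92.
det(H) > 0 and tr(H) = -20 < 0, so H is negative definite and the point is a local maximum.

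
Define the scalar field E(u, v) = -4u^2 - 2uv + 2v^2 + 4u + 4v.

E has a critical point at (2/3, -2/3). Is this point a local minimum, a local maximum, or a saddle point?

saddle point

The Hessian of E is constant: H = [[-8, -2], [-2, 4]].
det(H) = (-8)·4 − (-2)² = -36.
Since det(H) < 0, H is indefinite and the critical point is a saddle point.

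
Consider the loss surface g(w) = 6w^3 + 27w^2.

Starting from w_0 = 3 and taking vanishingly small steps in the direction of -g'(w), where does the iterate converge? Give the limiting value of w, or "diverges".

g'(w) = 18w(w + 3), so g'(3) = 324.
Gradient descent moves in the -g' direction, i.e. w is decreasing.
The nearest critical point in that direction is w = 0, where g'' = 54 > 0 (a local minimum). The iterate converges there.

0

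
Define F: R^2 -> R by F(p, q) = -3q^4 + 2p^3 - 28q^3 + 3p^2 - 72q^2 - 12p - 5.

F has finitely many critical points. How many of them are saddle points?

3

F separates as a function of p plus a function of q, so ∇F=0 decouples.
∂F/∂p = 6(p - 1)(p + 2) = 0 at p ∈ {-2, 1}; ∂F/∂q = -12q(q + 3)(q + 4) = 0 at q ∈ {-4, -3, 0}.
The Hessian is diagonal: diag(F_pp, F_qq). Second derivatives: F_pp(-2)=-18, F_pp(1)=18; F_qq(-4)=-48, F_qq(-3)=36, F_qq(0)=-144.
Saddle points occur where the two diagonal entries have opposite signs: (-2, -3), (1, -4), (1, 0). Count: 3.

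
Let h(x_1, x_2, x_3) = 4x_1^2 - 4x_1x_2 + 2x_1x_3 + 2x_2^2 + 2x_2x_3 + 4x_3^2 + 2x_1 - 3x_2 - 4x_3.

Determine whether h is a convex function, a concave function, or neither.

convex

h is quadratic, so its Hessian is the constant matrix H = [[8, -4, 2], [-4, 4, 2], [2, 2, 8]].
Leading principal minors: 8, 16, 48.
All positive ⇒ H ≻ 0 ⇒ convex.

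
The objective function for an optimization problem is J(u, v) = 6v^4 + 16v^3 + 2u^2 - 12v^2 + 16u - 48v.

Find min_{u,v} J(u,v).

J(u,v) separates as P(u) + Q(v), so its minimum is min P + min Q.
P'(u) = 4u + 16 vanishes at u ∈ {-4}; Q'(v) = 24(v - 1)(v + 1)(v + 2) vanishes at v ∈ {-2, -1, 1}.
Local minima of P (where P''>0): P(-4)=-32. Local minima of Q: Q(-2)=16, Q(1)=-38.
So the global minimum of J is P(-4) + Q(1) = -32 − 38 = -70, attained at (-4, 1).

-70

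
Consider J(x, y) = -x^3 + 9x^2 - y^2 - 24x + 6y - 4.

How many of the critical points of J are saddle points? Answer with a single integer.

1

J separates as a function of x plus a function of y, so ∇J=0 decouples.
∂J/∂x = -3(x - 4)(x - 2) = 0 at x ∈ {2, 4}; ∂J/∂y = -2(y - 3) = 0 at y ∈ {3}.
The Hessian is diagonal: diag(J_xx, J_yy). Second derivatives: J_xx(2)=6, J_xx(4)=-6; J_yy(3)=-2.
Saddle points occur where the two diagonal entries have opposite signs: (2, 3). Count: 1.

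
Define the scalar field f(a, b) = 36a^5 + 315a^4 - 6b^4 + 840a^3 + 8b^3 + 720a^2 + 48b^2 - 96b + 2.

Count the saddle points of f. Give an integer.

6

f separates as a function of a plus a function of b, so ∇f=0 decouples.
∂f/∂a = 180a(a + 1)(a + 2)(a + 4) = 0 at a ∈ {-4, -2, -1, 0}; ∂f/∂b = -24(b - 2)(b - 1)(b + 2) = 0 at b ∈ {-2, 1, 2}.
The Hessian is diagonal: diag(f_aa, f_bb). Second derivatives: f_aa(-4)=-4320, f_aa(-2)=720, f_aa(-1)=-540, f_aa(0)=1440; f_bb(-2)=-288, f_bb(1)=72, f_bb(2)=-96.
Saddle points occur where the two diagonal entries have opposite signs: (-4, 1), (-2, -2), (-2, 2), (-1, 1), (0, -2), (0, 2). Count: 6.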